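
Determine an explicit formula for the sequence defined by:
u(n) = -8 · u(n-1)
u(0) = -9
Pure geometric recurrence with ratio -8.
By induction u(n) = u(0) · (-8)^n = - 9 \left(-8\right)^{n}.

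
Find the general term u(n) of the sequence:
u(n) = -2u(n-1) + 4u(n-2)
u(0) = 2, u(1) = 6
Characteristic equation: x² + 2x - 4 = 0.
Discriminant Δ = (-2)² + 4·(4) = 20.
Roots r₁,₂ = (-2 ± √20)/2, so r₁ = -1 + \sqrt{5}, r₂ = - \sqrt{5} - 1.
General solution: u(n) = A·r₁^n + B·r₂^n.
From the initial conditions, A + B = 2 and r₁A + r₂B = 6.
Since r₁ - r₂ = √20: A = (6 - (2)r₂)/√20 = 1 + \frac{4 \sqrt{5}}{5}, and B = 2 - A = 1 - \frac{4 \sqrt{5}}{5}.
So u(n) = \left(1 + \frac{4 \sqrt{5}}{5}\right)\left(-1 + \sqrt{5}\right)^n + \left(1 - \frac{4 \sqrt{5}}{5}\right)\left(- \sqrt{5} - 1\right)^n.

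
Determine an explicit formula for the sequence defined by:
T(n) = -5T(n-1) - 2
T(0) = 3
First-order linear non-homogeneous.
Homogeneous solution: T_h(n) = A·(-5)^n.
Try constant particular solution T_p = K: K = -5K - 2 ⇒ K = - \frac{1}{3}.
General: T(n) = A·(-5)^n - \frac{1}{3}.
Apply T(0) = 3: A - \frac{1}{3} = 3 ⇒ A = \frac{10}{3}.
So T(n) = \frac{10 \left(-5\right)^{n}}{3} - \frac{1}{3}.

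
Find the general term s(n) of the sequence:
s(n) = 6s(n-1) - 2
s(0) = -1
First-order linear non-homogeneous.
Homogeneous solution: s_h(n) = A·(6)^n.
Try constant particular solution s_p = K: K = 6K - 2 ⇒ K = \frac{2}{5}.
General: s(n) = A·(6)^n + \frac{2}{5}.
Apply s(0) = -1: A + \frac{2}{5} = -1 ⇒ A = - \frac{7}{5}.
So s(n) = \frac{2}{5} - \frac{7 \cdot 6^{n}}{5}.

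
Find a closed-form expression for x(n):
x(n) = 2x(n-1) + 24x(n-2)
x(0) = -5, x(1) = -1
Characteristic equation: x² - 2x - 24 = 0, which factors as (x - (6))(x - (-4)) = 0.
Roots r₁ = 6, r₂ = -4 (distinct).
General solution: x(n) = A·(6)^n + B·(-4)^n.
From x(0) = -5: A + B = -5.
From x(1) = -1: 6A - 4B = -1.
Solving: A = - \frac{21}{10}, B = - \frac{29}{10}.
So x(n) = - \frac{29 \left(-4\right)^{n}}{10} - \frac{21 \cdot 6^{n}}{10}.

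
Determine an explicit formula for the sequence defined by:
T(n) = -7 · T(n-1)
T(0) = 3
Pure geometric recurrence with ratio -7.
By induction T(n) = T(0) · (-7)^n = 3 \left(-7\right)^{n}.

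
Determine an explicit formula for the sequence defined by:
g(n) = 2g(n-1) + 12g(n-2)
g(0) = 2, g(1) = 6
Characteristic equation: x² - 2x - 12 = 0.
Discriminant Δ = (2)² + 4·(12) = 52.
Roots r₁,₂ = (2 ± √52)/2, so r₁ = 1 + \sqrt{13}, r₂ = 1 - \sqrt{13}.
General solution: g(n) = A·r₁^n + B·r₂^n.
From the initial conditions, A + B = 2 and r₁A + r₂B = 6.
Since r₁ - r₂ = √52: A = (6 - (2)r₂)/√52 = \frac{2 \sqrt{13}}{13} + 1, and B = 2 - A = 1 - \frac{2 \sqrt{13}}{13}.
So g(n) = \left(\frac{2 \sqrt{13}}{13} + 1\right)\left(1 + \sqrt{13}\right)^n + \left(1 - \frac{2 \sqrt{13}}{13}\right)\left(1 - \sqrt{13}\right)^n.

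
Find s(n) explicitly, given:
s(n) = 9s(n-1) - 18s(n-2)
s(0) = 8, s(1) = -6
Characteristic equation: x² - 9x + 18 = 0, which factors as (x - (3))(x - (6)) = 0.
Roots r₁ = 3, r₂ = 6 (distinct).
General solution: s(n) = A·(3)^n + B·(6)^n.
From s(0) = 8: A + B = 8.
From s(1) = -6: 3A + 6B = -6.
Solving: A = 18, B = -10.
So s(n) = 18 \cdot 3^{n} - 10 \cdot 6^{n}.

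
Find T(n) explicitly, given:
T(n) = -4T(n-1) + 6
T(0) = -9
First-order linear non-homogeneous.
Homogeneous solution: T_h(n) = A·(-4)^n.
Try constant particular solution T_p = K: K = -4K + 6 ⇒ K = \frac{6}{5}.
General: T(n) = A·(-4)^n + \frac{6}{5}.
Apply T(0) = -9: A + \frac{6}{5} = -9 ⇒ A = - \frac{51}{5}.
So T(n) = \frac{6}{5} - \frac{51 \left(-4\right)^{n}}{5}.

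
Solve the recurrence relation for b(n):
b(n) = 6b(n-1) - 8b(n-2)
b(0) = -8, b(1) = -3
Characteristic equation: x² - 6x + 8 = 0, which factors as (x - (2))(x - (4)) = 0.
Roots r₁ = 2, r₂ = 4 (distinct).
General solution: b(n) = A·(2)^n + B·(4)^n.
From b(0) = -8: A + B = -8.
From b(1) = -3: 2A + 4B = -3.
Solving: A = - \frac{29}{2}, B = \frac{13}{2}.
So b(n) = - \frac{29 \cdot 2^{n}}{2} + \frac{13 \cdot 4^{n}}{2}.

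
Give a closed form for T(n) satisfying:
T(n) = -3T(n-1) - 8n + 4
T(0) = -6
First-order linear with linear forcing.
Homogeneous solution: T_h(n) = A·(-3)^n.
Try particular T_p(n) = pn + q. Substituting:
  pn + q = -3(p(n-1) + q) - 8n + 4.
Matching the n-coefficient: p = -3p - 8 ⇒ p = -2.
Matching constants: q = 3p - 3q + 4 ⇒ q = - \frac{1}{2}.
General: T(n) = A·(-3)^n - 2 n - \frac{1}{2}.
Apply T(0) = -6: A - \frac{1}{2} = -6 ⇒ A = - \frac{11}{2}.
So T(n) = - \frac{11 \left(-3\right)^{n}}{2} - 2 n - \frac{1}{2}.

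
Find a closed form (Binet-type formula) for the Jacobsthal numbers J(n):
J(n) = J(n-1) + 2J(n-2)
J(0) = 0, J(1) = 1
This is the Jacobsthal sequence.
Characteristic equation: x² - x - 2 = 0; roots r₁ = 2, r₂ = -1.
General: J(n) = A·r₁^n + B·r₂^n. Solving with J(0)=0, J(1)=1 gives A = \frac{1}{3}, B = - \frac{1}{3}.
So J(n) = - \frac{\left(-1\right)^{n}}{3} + \frac{2^{n}}{3}.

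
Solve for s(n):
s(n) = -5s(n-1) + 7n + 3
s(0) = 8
First-order linear with linear forcing.
Homogeneous solution: s_h(n) = A·(-5)^n.
Try particular s_p(n) = pn + q. Substituting:
  pn + q = -5(p(n-1) + q) + 7n + 3.
Matching the n-coefficient: p = -5p + 7 ⇒ p = \frac{7}{6}.
Matching constants: q = 5p - 5q + 3 ⇒ q = \frac{53}{36}.
General: s(n) = A·(-5)^n + \frac{7 n}{6} + \frac{53}{36}.
Apply s(0) = 8: A + \frac{53}{36} = 8 ⇒ A = \frac{235}{36}.
So s(n) = \frac{235 \left(-5\right)^{n}}{36} + \frac{7 n}{6} + \frac{53}{36}.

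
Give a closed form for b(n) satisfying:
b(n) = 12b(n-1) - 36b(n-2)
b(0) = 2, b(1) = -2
Characteristic equation: x² - 12x + 36 = 0, which is (x - (6))².
Repeated root r = 6.
General solution: b(n) = (A + Bn)·(6)^n.
From b(0) = 2: A = 2.
From b(1) = -2: (A + B)·(6) = -2 ⇒ B = - \frac{7}{3}.
So b(n) = \left(2 - \frac{7 n}{3}\right) \cdot (6)^n.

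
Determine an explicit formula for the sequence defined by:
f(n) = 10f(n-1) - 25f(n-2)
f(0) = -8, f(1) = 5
Characteristic equation: x² - 10x + 25 = 0, which is (x - (5))².
Repeated root r = 5.
General solution: f(n) = (A + Bn)·(5)^n.
From f(0) = -8: A = -8.
From f(1) = 5: (A + B)·(5) = 5 ⇒ B = 9.
So f(n) = \left(9 n - 8\right) \cdot (5)^n.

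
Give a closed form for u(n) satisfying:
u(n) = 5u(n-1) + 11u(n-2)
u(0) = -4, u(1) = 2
Characteristic equation: x² - 5x - 11 = 0.
Discriminant Δ = (5)² + 4·(11) = 69.
Roots r₁,₂ = (5 ± √69)/2, so r₁ = \frac{5}{2} + \frac{\sqrt{69}}{2}, r₂ = \frac{5}{2} - \frac{\sqrt{69}}{2}.
General solution: u(n) = A·r₁^n + B·r₂^n.
From the initial conditions, A + B = -4 and r₁A + r₂B = 2.
Since r₁ - r₂ = √69: A = (2 - (-4)r₂)/√69 = -2 + \frac{4 \sqrt{69}}{23}, and B = -4 - A = -2 - \frac{4 \sqrt{69}}{23}.
So u(n) = \left(-2 + \frac{4 \sqrt{69}}{23}\right)\left(\frac{5}{2} + \frac{\sqrt{69}}{2}\right)^n + \left(-2 - \frac{4 \sqrt{69}}{23}\right)\left(\frac{5}{2} - \frac{\sqrt{69}}{2}\right)^n.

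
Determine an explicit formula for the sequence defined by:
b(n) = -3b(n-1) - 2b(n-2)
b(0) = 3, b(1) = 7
Characteristic equation: x² + 3x + 2 = 0, which factors as (x - (-2))(x - (-1)) = 0.
Roots r₁ = -2, r₂ = -1 (distinct).
General solution: b(n) = A·(-2)^n + B·(-1)^n.
From b(0) = 3: A + B = 3.
From b(1) = 7: -2A - B = 7.
Solving: A = -10, B = 13.
So b(n) = 13 \left(-1\right)^{n} - 10 \left(-2\right)^{n}.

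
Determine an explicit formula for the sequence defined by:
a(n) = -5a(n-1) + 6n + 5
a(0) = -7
First-order linear with linear forcing.
Homogeneous solution: a_h(n) = A·(-5)^n.
Try particular a_p(n) = pn + q. Substituting:
  pn + q = -5(p(n-1) + q) + 6n + 5.
Matching the n-coefficient: p = -5p + 6 ⇒ p = 1.
Matching constants: q = 5p - 5q + 5 ⇒ q = \frac{5}{3}.
General: a(n) = A·(-5)^n + n + \frac{5}{3}.
Apply a(0) = -7: A + \frac{5}{3} = -7 ⇒ A = - \frac{26}{3}.
So a(n) = - \frac{26 \left(-5\right)^{n}}{3} + n + \frac{5}{3}.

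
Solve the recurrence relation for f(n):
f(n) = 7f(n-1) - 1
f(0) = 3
First-order linear non-homogeneous.
Homogeneous solution: f_h(n) = A·(7)^n.
Try constant particular solution f_p = K: K = 7K - 1 ⇒ K = \frac{1}{6}.
General: f(n) = A·(7)^n + \frac{1}{6}.
Apply f(0) = 3: A + \frac{1}{6} = 3 ⇒ A = \frac{17}{6}.
So f(n) = \frac{17 \cdot 7^{n}}{6} + \frac{1}{6}.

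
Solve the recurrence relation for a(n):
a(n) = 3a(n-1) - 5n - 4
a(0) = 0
First-order linear with linear forcing.
Homogeneous solution: a_h(n) = A·(3)^n.
Try particular a_p(n) = pn + q. Substituting:
  pn + q = 3(p(n-1) + q) - 5n - 4.
Matching the n-coefficient: p = 3p - 5 ⇒ p = \frac{5}{2}.
Matching constants: q = -3p + 3q - 4 ⇒ q = \frac{23}{4}.
General: a(n) = A·(3)^n + \frac{5 n}{2} + \frac{23}{4}.
Apply a(0) = 0: A + \frac{23}{4} = 0 ⇒ A = - \frac{23}{4}.
So a(n) = - \frac{23 \cdot 3^{n}}{4} + \frac{5 n}{2} + \frac{23}{4}.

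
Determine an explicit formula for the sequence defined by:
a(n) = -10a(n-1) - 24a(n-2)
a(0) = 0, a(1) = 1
Characteristic equation: x² + 10x + 24 = 0, which factors as (x - (-6))(x - (-4)) = 0.
Roots r₁ = -6, r₂ = -4 (distinct).
General solution: a(n) = A·(-6)^n + B·(-4)^n.
From a(0) = 0: A + B = 0.
From a(1) = 1: -6A - 4B = 1.
Solving: A = - \frac{1}{2}, B = \frac{1}{2}.
So a(n) = \frac{\left(-4\right)^{n}}{2} - \frac{\left(-6\right)^{n}}{2}.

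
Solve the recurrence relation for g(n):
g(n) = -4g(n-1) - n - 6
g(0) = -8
First-order linear with linear forcing.
Homogeneous solution: g_h(n) = A·(-4)^n.
Try particular g_p(n) = pn + q. Substituting:
  pn + q = -4(p(n-1) + q) - n - 6.
Matching the n-coefficient: p = -4p - 1 ⇒ p = - \frac{1}{5}.
Matching constants: q = 4p - 4q - 6 ⇒ q = - \frac{34}{25}.
General: g(n) = A·(-4)^n - \frac{n}{5} - \frac{34}{25}.
Apply g(0) = -8: A - \frac{34}{25} = -8 ⇒ A = - \frac{166}{25}.
So g(n) = - \frac{166 \left(-4\right)^{n}}{25} - \frac{n}{5} - \frac{34}{25}.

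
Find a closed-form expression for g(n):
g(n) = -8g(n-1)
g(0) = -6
This is a homogeneous first-order recurrence with ratio -8.
By induction g(n) = g(0) · (-8)^n = - 6 \left(-8\right)^{n}.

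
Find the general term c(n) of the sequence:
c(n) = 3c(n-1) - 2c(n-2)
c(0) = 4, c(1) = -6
Characteristic equation: x² - 3x + 2 = 0, which factors as (x - (1))(x - (2)) = 0.
Roots r₁ = 1, r₂ = 2 (distinct).
General solution: c(n) = A·(1)^n + B·(2)^n.
From c(0) = 4: A + B = 4.
From c(1) = -6: A + 2B = -6.
Solving: A = 14, B = -10.
So c(n) = 14 - 10 \cdot 2^{n}.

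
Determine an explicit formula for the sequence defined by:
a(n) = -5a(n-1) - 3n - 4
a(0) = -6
First-order linear with linear forcing.
Homogeneous solution: a_h(n) = A·(-5)^n.
Try particular a_p(n) = pn + q. Substituting:
  pn + q = -5(p(n-1) + q) - 3n - 4.
Matching the n-coefficient: p = -5p - 3 ⇒ p = - \frac{1}{2}.
Matching constants: q = 5p - 5q - 4 ⇒ q = - \frac{13}{12}.
General: a(n) = A·(-5)^n - \frac{n}{2} - \frac{13}{12}.
Apply a(0) = -6: A - \frac{13}{12} = -6 ⇒ A = - \frac{59}{12}.
So a(n) = - \frac{59 \left(-5\right)^{n}}{12} - \frac{n}{2} - \frac{13}{12}.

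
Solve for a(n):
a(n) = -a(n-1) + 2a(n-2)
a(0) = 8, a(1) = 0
Characteristic equation: x² + x - 2 = 0, which factors as (x - (-2))(x - (1)) = 0.
Roots r₁ = -2, r₂ = 1 (distinct).
General solution: a(n) = A·(-2)^n + B·(1)^n.
From a(0) = 8: A + B = 8.
From a(1) = 0: -2A + B = 0.
Solving: A = \frac{8}{3}, B = \frac{16}{3}.
So a(n) = \frac{8 \left(-2\right)^{n}}{3} + \frac{16}{3}.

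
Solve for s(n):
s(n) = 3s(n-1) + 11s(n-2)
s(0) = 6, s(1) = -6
Characteristic equation: x² - 3x - 11 = 0.
Discriminant Δ = (3)² + 4·(11) = 53.
Roots r₁,₂ = (3 ± √53)/2, so r₁ = \frac{3}{2} + \frac{\sqrt{53}}{2}, r₂ = \frac{3}{2} - \frac{\sqrt{53}}{2}.
General solution: s(n) = A·r₁^n + B·r₂^n.
From the initial conditions, A + B = 6 and r₁A + r₂B = -6.
Since r₁ - r₂ = √53: A = (-6 - (6)r₂)/√53 = 3 - \frac{15 \sqrt{53}}{53}, and B = 6 - A = \frac{15 \sqrt{53}}{53} + 3.
So s(n) = \left(3 - \frac{15 \sqrt{53}}{53}\right)\left(\frac{3}{2} + \frac{\sqrt{53}}{2}\right)^n + \left(\frac{15 \sqrt{53}}{53} + 3\right)\left(\frac{3}{2} - \frac{\sqrt{53}}{2}\right)^n.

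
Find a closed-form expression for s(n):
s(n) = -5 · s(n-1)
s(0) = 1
Pure geometric recurrence with ratio -5.
By induction s(n) = s(0) · (-5)^n = \left(-5\right)^{n}.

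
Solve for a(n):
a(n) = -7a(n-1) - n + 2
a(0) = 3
First-order linear with linear forcing.
Homogeneous solution: a_h(n) = A·(-7)^n.
Try particular a_p(n) = pn + q. Substituting:
  pn + q = -7(p(n-1) + q) - n + 2.
Matching the n-coefficient: p = -7p - 1 ⇒ p = - \frac{1}{8}.
Matching constants: q = 7p - 7q + 2 ⇒ q = \frac{9}{64}.
General: a(n) = A·(-7)^n - \frac{n}{8} + \frac{9}{64}.
Apply a(0) = 3: A + \frac{9}{64} = 3 ⇒ A = \frac{183}{64}.
So a(n) = \frac{183 \left(-7\right)^{n}}{64} - \frac{n}{8} + \frac{9}{64}.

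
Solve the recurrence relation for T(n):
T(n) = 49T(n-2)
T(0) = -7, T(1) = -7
Characteristic equation: x² - 49 = 0, which factors as (x - (7))(x - (-7)) = 0.
Roots r₁ = 7, r₂ = -7 (distinct).
General solution: T(n) = A·(7)^n + B·(-7)^n.
From T(0) = -7: A + B = -7.
From T(1) = -7: 7A - 7B = -7.
Solving: A = -4, B = -3.
So T(n) = - 3 \left(-7\right)^{n} - 4 \cdot 7^{n}.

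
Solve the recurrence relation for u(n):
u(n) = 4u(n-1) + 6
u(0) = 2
First-order linear non-homogeneous.
Homogeneous solution: u_h(n) = A·(4)^n.
Try constant particular solution u_p = K: K = 4K + 6 ⇒ K = -2.
General: u(n) = A·(4)^n - 2.
Apply u(0) = 2: A - 2 = 2 ⇒ A = 4.
So u(n) = 4 \cdot 4^{n} - 2.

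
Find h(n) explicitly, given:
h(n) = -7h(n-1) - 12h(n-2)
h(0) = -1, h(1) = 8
Characteristic equation: x² + 7x + 12 = 0, which factors as (x - (-4))(x - (-3)) = 0.
Roots r₁ = -4, r₂ = -3 (distinct).
General solution: h(n) = A·(-4)^n + B·(-3)^n.
From h(0) = -1: A + B = -1.
From h(1) = 8: -4A - 3B = 8.
Solving: A = -5, B = 4.
So h(n) = 4 \left(-3\right)^{n} - 5 \left(-4\right)^{n}.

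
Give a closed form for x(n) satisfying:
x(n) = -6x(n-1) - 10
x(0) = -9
First-order linear non-homogeneous.
Homogeneous solution: x_h(n) = A·(-6)^n.
Try constant particular solution x_p = K: K = -6K - 10 ⇒ K = - \frac{10}{7}.
General: x(n) = A·(-6)^n - \frac{10}{7}.
Apply x(0) = -9: A - \frac{10}{7} = -9 ⇒ A = - \frac{53}{7}.
So x(n) = - \frac{53 \left(-6\right)^{n}}{7} - \frac{10}{7}.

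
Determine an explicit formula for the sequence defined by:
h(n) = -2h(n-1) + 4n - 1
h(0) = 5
First-order linear with linear forcing.
Homogeneous solution: h_h(n) = A·(-2)^n.
Try particular h_p(n) = pn + q. Substituting:
  pn + q = -2(p(n-1) + q) + 4n - 1.
Matching the n-coefficient: p = -2p + 4 ⇒ p = \frac{4}{3}.
Matching constants: q = 2p - 2q - 1 ⇒ q = \frac{5}{9}.
General: h(n) = A·(-2)^n + \frac{4 n}{3} + \frac{5}{9}.
Apply h(0) = 5: A + \frac{5}{9} = 5 ⇒ A = \frac{40}{9}.
So h(n) = \frac{40 \left(-2\right)^{n}}{9} + \frac{4 n}{3} + \frac{5}{9}.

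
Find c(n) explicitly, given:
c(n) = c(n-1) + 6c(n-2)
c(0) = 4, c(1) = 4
Characteristic equation: x² - x - 6 = 0, which factors as (x - (3))(x - (-2)) = 0.
Roots r₁ = 3, r₂ = -2 (distinct).
General solution: c(n) = A·(3)^n + B·(-2)^n.
From c(0) = 4: A + B = 4.
From c(1) = 4: 3A - 2B = 4.
Solving: A = \frac{12}{5}, B = \frac{8}{5}.
So c(n) = \frac{8 \left(-2\right)^{n}}{5} + \frac{12 \cdot 3^{n}}{5}.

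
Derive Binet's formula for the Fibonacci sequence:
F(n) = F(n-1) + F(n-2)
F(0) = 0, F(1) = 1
This is the Fibonacci sequence.
Characteristic equation: x² - x - 1 = 0; roots r₁ = \frac{1}{2} + \frac{\sqrt{5}}{2}, r₂ = \frac{1}{2} - \frac{\sqrt{5}}{2}.
General: F(n) = A·r₁^n + B·r₂^n. Solving with F(0)=0, F(1)=1 gives A = \frac{\sqrt{5}}{5}, B = - \frac{\sqrt{5}}{5}.
So F(n) = \frac{2^{- n} \sqrt{5} \left(- \left(1 - \sqrt{5}\right)^{n} + \left(1 + \sqrt{5}\right)^{n}\right)}{5}.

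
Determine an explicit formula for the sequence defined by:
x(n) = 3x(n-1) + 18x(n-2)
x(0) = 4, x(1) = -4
Characteristic equation: x² - 3x - 18 = 0, which factors as (x - (-3))(x - (6)) = 0.
Roots r₁ = -3, r₂ = 6 (distinct).
General solution: x(n) = A·(-3)^n + B·(6)^n.
From x(0) = 4: A + B = 4.
From x(1) = -4: -3A + 6B = -4.
Solving: A = \frac{28}{9}, B = \frac{8}{9}.
So x(n) = \frac{28 \left(-3\right)^{n}}{9} + \frac{8 \cdot 6^{n}}{9}.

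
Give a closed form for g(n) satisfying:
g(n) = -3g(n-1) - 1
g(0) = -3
First-order linear non-homogeneous.
Homogeneous solution: g_h(n) = A·(-3)^n.
Try constant particular solution g_p = K: K = -3K - 1 ⇒ K = - \frac{1}{4}.
General: g(n) = A·(-3)^n - \frac{1}{4}.
Apply g(0) = -3: A - \frac{1}{4} = -3 ⇒ A = - \frac{11}{4}.
So g(n) = - \frac{11 \left(-3\right)^{n}}{4} - \frac{1}{4}.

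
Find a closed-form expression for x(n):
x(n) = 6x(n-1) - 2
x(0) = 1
First-order linear non-homogeneous.
Homogeneous solution: x_h(n) = A·(6)^n.
Try constant particular solution x_p = K: K = 6K - 2 ⇒ K = \frac{2}{5}.
General: x(n) = A·(6)^n + \frac{2}{5}.
Apply x(0) = 1: A + \frac{2}{5} = 1 ⇒ A = \frac{3}{5}.
So x(n) = \frac{3 \cdot 6^{n}}{5} + \frac{2}{5}.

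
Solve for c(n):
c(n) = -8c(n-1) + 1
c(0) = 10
First-order linear non-homogeneous.
Homogeneous solution: c_h(n) = A·(-8)^n.
Try constant particular solution c_p = K: K = -8K + 1 ⇒ K = \frac{1}{9}.
General: c(n) = A·(-8)^n + \frac{1}{9}.
Apply c(0) = 10: A + \frac{1}{9} = 10 ⇒ A = \frac{89}{9}.
So c(n) = \frac{89 \left(-8\right)^{n}}{9} + \frac{1}{9}.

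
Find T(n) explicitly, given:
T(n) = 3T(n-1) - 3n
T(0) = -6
First-order linear with linear forcing.
Homogeneous solution: T_h(n) = A·(3)^n.
Try particular T_p(n) = pn + q. Substituting:
  pn + q = 3(p(n-1) + q) - 3n.
Matching the n-coefficient: p = 3p - 3 ⇒ p = \frac{3}{2}.
Matching constants: q = -3p + 3q ⇒ q = \frac{9}{4}.
General: T(n) = A·(3)^n + \frac{3 n}{2} + \frac{9}{4}.
Apply T(0) = -6: A + \frac{9}{4} = -6 ⇒ A = - \frac{33}{4}.
So T(n) = - \frac{33 \cdot 3^{n}}{4} + \frac{3 n}{2} + \frac{9}{4}.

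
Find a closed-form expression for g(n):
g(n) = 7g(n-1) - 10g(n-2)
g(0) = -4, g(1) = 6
Characteristic equation: x² - 7x + 10 = 0, which factors as (x - (2))(x - (5)) = 0.
Roots r₁ = 2, r₂ = 5 (distinct).
General solution: g(n) = A·(2)^n + B·(5)^n.
From g(0) = -4: A + B = -4.
From g(1) = 6: 2A + 5B = 6.
Solving: A = - \frac{26}{3}, B = \frac{14}{3}.
So g(n) = - \frac{26 \cdot 2^{n}}{3} + \frac{14 \cdot 5^{n}}{3}.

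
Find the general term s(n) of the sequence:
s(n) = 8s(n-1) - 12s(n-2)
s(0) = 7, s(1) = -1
Characteristic equation: x² - 8x + 12 = 0, which factors as (x - (6))(x - (2)) = 0.
Roots r₁ = 6, r₂ = 2 (distinct).
General solution: s(n) = A·(6)^n + B·(2)^n.
From s(0) = 7: A + B = 7.
From s(1) = -1: 6A + 2B = -1.
Solving: A = - \frac{15}{4}, B = \frac{43}{4}.
So s(n) = \frac{43 \cdot 2^{n}}{4} - \frac{15 \cdot 6^{n}}{4}.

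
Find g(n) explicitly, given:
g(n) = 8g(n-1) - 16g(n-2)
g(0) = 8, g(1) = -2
Characteristic equation: x² - 8x + 16 = 0, which is (x - (4))².
Repeated root r = 4.
General solution: g(n) = (A + Bn)·(4)^n.
From g(0) = 8: A = 8.
From g(1) = -2: (A + B)·(4) = -2 ⇒ B = - \frac{17}{2}.
So g(n) = \left(8 - \frac{17 n}{2}\right) \cdot (4)^n.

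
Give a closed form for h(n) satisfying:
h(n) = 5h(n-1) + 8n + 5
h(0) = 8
First-order linear with linear forcing.
Homogeneous solution: h_h(n) = A·(5)^n.
Try particular h_p(n) = pn + q. Substituting:
  pn + q = 5(p(n-1) + q) + 8n + 5.
Matching the n-coefficient: p = 5p + 8 ⇒ p = -2.
Matching constants: q = -5p + 5q + 5 ⇒ q = - \frac{15}{4}.
General: h(n) = A·(5)^n - 2 n - \frac{15}{4}.
Apply h(0) = 8: A - \frac{15}{4} = 8 ⇒ A = \frac{47}{4}.
So h(n) = \frac{47 \cdot 5^{n}}{4} - 2 n - \frac{15}{4}.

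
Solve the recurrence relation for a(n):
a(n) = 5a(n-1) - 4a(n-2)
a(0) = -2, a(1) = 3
Characteristic equation: x² - 5x + 4 = 0, which factors as (x - (1))(x - (4)) = 0.
Roots r₁ = 1, r₂ = 4 (distinct).
General solution: a(n) = A·(1)^n + B·(4)^n.
From a(0) = -2: A + B = -2.
From a(1) = 3: A + 4B = 3.
Solving: A = - \frac{11}{3}, B = \frac{5}{3}.
So a(n) = \frac{5 \cdot 4^{n}}{3} - \frac{11}{3}.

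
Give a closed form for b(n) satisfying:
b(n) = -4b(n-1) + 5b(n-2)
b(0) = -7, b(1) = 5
Characteristic equation: x² + 4x - 5 = 0, which factors as (x - (1))(x - (-5)) = 0.
Roots r₁ = 1, r₂ = -5 (distinct).
General solution: b(n) = A·(1)^n + B·(-5)^n.
From b(0) = -7: A + B = -7.
From b(1) = 5: A - 5B = 5.
Solving: A = -5, B = -2.
So b(n) = - 2 \left(-5\right)^{n} - 5.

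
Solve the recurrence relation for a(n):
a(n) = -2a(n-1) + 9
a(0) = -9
First-order linear non-homogeneous.
Homogeneous solution: a_h(n) = A·(-2)^n.
Try constant particular solution a_p = K: K = -2K + 9 ⇒ K = 3.
General: a(n) = A·(-2)^n + 3.
Apply a(0) = -9: A + 3 = -9 ⇒ A = -12.
So a(n) = 3 - 12 \left(-2\right)^{n}.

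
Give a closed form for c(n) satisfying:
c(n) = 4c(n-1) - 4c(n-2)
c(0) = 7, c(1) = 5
Characteristic equation: x² - 4x + 4 = 0, which is (x - (2))².
Repeated root r = 2.
General solution: c(n) = (A + Bn)·(2)^n.
From c(0) = 7: A = 7.
From c(1) = 5: (A + B)·(2) = 5 ⇒ B = - \frac{9}{2}.
So c(n) = \left(7 - \frac{9 n}{2}\right) \cdot (2)^n.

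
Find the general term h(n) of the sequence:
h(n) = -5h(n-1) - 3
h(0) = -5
First-order linear non-homogeneous.
Homogeneous solution: h_h(n) = A·(-5)^n.
Try constant particular solution h_p = K: K = -5K - 3 ⇒ K = - \frac{1}{2}.
General: h(n) = A·(-5)^n - \frac{1}{2}.
Apply h(0) = -5: A - \frac{1}{2} = -5 ⇒ A = - \frac{9}{2}.
So h(n) = - \frac{9 \left(-5\right)^{n}}{2} - \frac{1}{2}.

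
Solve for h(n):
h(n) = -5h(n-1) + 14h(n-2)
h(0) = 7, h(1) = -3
Characteristic equation: x² + 5x - 14 = 0, which factors as (x - (2))(x - (-7)) = 0.
Roots r₁ = 2, r₂ = -7 (distinct).
General solution: h(n) = A·(2)^n + B·(-7)^n.
From h(0) = 7: A + B = 7.
From h(1) = -3: 2A - 7B = -3.
Solving: A = \frac{46}{9}, B = \frac{17}{9}.
So h(n) = \frac{17 \left(-7\right)^{n}}{9} + \frac{46 \cdot 2^{n}}{9}.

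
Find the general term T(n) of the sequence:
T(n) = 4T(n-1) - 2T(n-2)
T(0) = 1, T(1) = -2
Characteristic equation: x² - 4x + 2 = 0.
Discriminant Δ = (4)² + 4·(-2) = 8.
Roots r₁,₂ = (4 ± √8)/2, so r₁ = \sqrt{2} + 2, r₂ = 2 - \sqrt{2}.
General solution: T(n) = A·r₁^n + B·r₂^n.
From the initial conditions, A + B = 1 and r₁A + r₂B = -2.
Since r₁ - r₂ = √8: A = (-2 - (1)r₂)/√8 = \frac{1}{2} - \sqrt{2}, and B = 1 - A = \frac{1}{2} + \sqrt{2}.
So T(n) = \left(\frac{1}{2} - \sqrt{2}\right)\left(\sqrt{2} + 2\right)^n + \left(\frac{1}{2} + \sqrt{2}\right)\left(2 - \sqrt{2}\right)^n.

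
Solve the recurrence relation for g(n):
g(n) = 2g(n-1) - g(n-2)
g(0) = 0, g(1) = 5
Characteristic equation: x² - 2x + 1 = 0, which is (x - (1))².
Repeated root r = 1.
General solution: g(n) = (A + Bn)·(1)^n.
From g(0) = 0: A = 0.
From g(1) = 5: (A + B)·(1) = 5 ⇒ B = 5.
So g(n) = \left(5 n\right) \cdot (1)^n.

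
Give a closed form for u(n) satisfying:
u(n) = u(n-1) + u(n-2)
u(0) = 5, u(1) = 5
Characteristic equation: x² - x - 1 = 0.
Discriminant Δ = (1)² + 4·(1) = 5.
Roots r₁,₂ = (1 ± √5)/2, so r₁ = \frac{1}{2} + \frac{\sqrt{5}}{2}, r₂ = \frac{1}{2} - \frac{\sqrt{5}}{2}.
General solution: u(n) = A·r₁^n + B·r₂^n.
From the initial conditions, A + B = 5 and r₁A + r₂B = 5.
Since r₁ - r₂ = √5: A = (5 - (5)r₂)/√5 = \frac{\sqrt{5}}{2} + \frac{5}{2}, and B = 5 - A = \frac{5}{2} - \frac{\sqrt{5}}{2}.
So u(n) = \left(\frac{\sqrt{5}}{2} + \frac{5}{2}\right)\left(\frac{1}{2} + \frac{\sqrt{5}}{2}\right)^n + \left(\frac{5}{2} - \frac{\sqrt{5}}{2}\right)\left(\frac{1}{2} - \frac{\sqrt{5}}{2}\right)^n.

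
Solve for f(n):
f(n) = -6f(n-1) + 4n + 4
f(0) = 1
First-order linear with linear forcing.
Homogeneous solution: f_h(n) = A·(-6)^n.
Try particular f_p(n) = pn + q. Substituting:
  pn + q = -6(p(n-1) + q) + 4n + 4.
Matching the n-coefficient: p = -6p + 4 ⇒ p = \frac{4}{7}.
Matching constants: q = 6p - 6q + 4 ⇒ q = \frac{52}{49}.
General: f(n) = A·(-6)^n + \frac{4 n}{7} + \frac{52}{49}.
Apply f(0) = 1: A + \frac{52}{49} = 1 ⇒ A = - \frac{3}{49}.
So f(n) = - \frac{3 \left(-6\right)^{n}}{49} + \frac{4 n}{7} + \frac{52}{49}.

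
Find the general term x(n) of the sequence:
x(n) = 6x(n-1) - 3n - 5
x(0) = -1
First-order linear with linear forcing.
Homogeneous solution: x_h(n) = A·(6)^n.
Try particular x_p(n) = pn + q. Substituting:
  pn + q = 6(p(n-1) + q) - 3n - 5.
Matching the n-coefficient: p = 6p - 3 ⇒ p = \frac{3}{5}.
Matching constants: q = -6p + 6q - 5 ⇒ q = \frac{43}{25}.
General: x(n) = A·(6)^n + \frac{3 n}{5} + \frac{43}{25}.
Apply x(0) = -1: A + \frac{43}{25} = -1 ⇒ A = - \frac{68}{25}.
So x(n) = - \frac{68 \cdot 6^{n}}{25} + \frac{3 n}{5} + \frac{43}{25}.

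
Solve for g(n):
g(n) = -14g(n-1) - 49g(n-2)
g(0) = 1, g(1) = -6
Characteristic equation: x² + 14x + 49 = 0, which is (x - (-7))².
Repeated root r = -7.
General solution: g(n) = (A + Bn)·(-7)^n.
From g(0) = 1: A = 1.
From g(1) = -6: (A + B)·(-7) = -6 ⇒ B = - \frac{1}{7}.
So g(n) = \left(1 - \frac{n}{7}\right) \cdot (-7)^n.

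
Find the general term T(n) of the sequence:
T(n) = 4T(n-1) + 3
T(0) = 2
First-order linear non-homogeneous.
Homogeneous solution: T_h(n) = A·(4)^n.
Try constant particular solution T_p = K: K = 4K + 3 ⇒ K = -1.
General: T(n) = A·(4)^n - 1.
Apply T(0) = 2: A - 1 = 2 ⇒ A = 3.
So T(n) = 3 \cdot 4^{n} - 1.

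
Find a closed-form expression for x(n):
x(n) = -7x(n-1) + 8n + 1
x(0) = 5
First-order linear with linear forcing.
Homogeneous solution: x_h(n) = A·(-7)^n.
Try particular x_p(n) = pn + q. Substituting:
  pn + q = -7(p(n-1) + q) + 8n + 1.
Matching the n-coefficient: p = -7p + 8 ⇒ p = 1.
Matching constants: q = 7p - 7q + 1 ⇒ q = 1.
General: x(n) = A·(-7)^n + n + 1.
Apply x(0) = 5: A + 1 = 5 ⇒ A = 4.
So x(n) = 4 \left(-7\right)^{n} + n + 1.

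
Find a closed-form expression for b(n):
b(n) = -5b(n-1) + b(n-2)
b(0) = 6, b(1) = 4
Characteristic equation: x² + 5x - 1 = 0.
Discriminant Δ = (-5)² + 4·(1) = 29.
Roots r₁,₂ = (-5 ± √29)/2, so r₁ = - \frac{5}{2} + \frac{\sqrt{29}}{2}, r₂ = - \frac{\sqrt{29}}{2} - \frac{5}{2}.
General solution: b(n) = A·r₁^n + B·r₂^n.
From the initial conditions, A + B = 6 and r₁A + r₂B = 4.
Since r₁ - r₂ = √29: A = (4 - (6)r₂)/√29 = 3 + \frac{19 \sqrt{29}}{29}, and B = 6 - A = 3 - \frac{19 \sqrt{29}}{29}.
So b(n) = \left(3 + \frac{19 \sqrt{29}}{29}\right)\left(- \frac{5}{2} + \frac{\sqrt{29}}{2}\right)^n + \left(3 - \frac{19 \sqrt{29}}{29}\right)\left(- \frac{\sqrt{29}}{2} - \frac{5}{2}\right)^n.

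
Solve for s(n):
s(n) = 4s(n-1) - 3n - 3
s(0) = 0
First-order linear with linear forcing.
Homogeneous solution: s_h(n) = A·(4)^n.
Try particular s_p(n) = pn + q. Substituting:
  pn + q = 4(p(n-1) + q) - 3n - 3.
Matching the n-coefficient: p = 4p - 3 ⇒ p = 1.
Matching constants: q = -4p + 4q - 3 ⇒ q = \frac{7}{3}.
General: s(n) = A·(4)^n + n + \frac{7}{3}.
Apply s(0) = 0: A + \frac{7}{3} = 0 ⇒ A = - \frac{7}{3}.
So s(n) = - \frac{7 \cdot 4^{n}}{3} + n + \frac{7}{3}.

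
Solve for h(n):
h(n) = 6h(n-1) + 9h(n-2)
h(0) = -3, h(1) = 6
Characteristic equation: x² - 6x - 9 = 0.
Discriminant Δ = (6)² + 4·(9) = 72.
Roots r₁,₂ = (6 ± √72)/2, so r₁ = 3 + 3 \sqrt{2}, r₂ = 3 - 3 \sqrt{2}.
General solution: h(n) = A·r₁^n + B·r₂^n.
From the initial conditions, A + B = -3 and r₁A + r₂B = 6.
Since r₁ - r₂ = √72: A = (6 - (-3)r₂)/√72 = - \frac{3}{2} + \frac{5 \sqrt{2}}{4}, and B = -3 - A = - \frac{5 \sqrt{2}}{4} - \frac{3}{2}.
So h(n) = \left(- \frac{3}{2} + \frac{5 \sqrt{2}}{4}\right)\left(3 + 3 \sqrt{2}\right)^n + \left(- \frac{5 \sqrt{2}}{4} - \frac{3}{2}\right)\left(3 - 3 \sqrt{2}\right)^n.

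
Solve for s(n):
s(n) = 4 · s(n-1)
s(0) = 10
Pure geometric recurrence with ratio 4.
By induction s(n) = s(0) · (4)^n = 10 \cdot 4^{n}.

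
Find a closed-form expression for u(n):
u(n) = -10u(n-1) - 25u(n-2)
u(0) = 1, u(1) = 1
Characteristic equation: x² + 10x + 25 = 0, which is (x - (-5))².
Repeated root r = -5.
General solution: u(n) = (A + Bn)·(-5)^n.
From u(0) = 1: A = 1.
From u(1) = 1: (A + B)·(-5) = 1 ⇒ B = - \frac{6}{5}.
So u(n) = \left(1 - \frac{6 n}{5}\right) \cdot (-5)^n.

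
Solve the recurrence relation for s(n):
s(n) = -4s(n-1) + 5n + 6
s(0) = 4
First-order linear with linear forcing.
Homogeneous solution: s_h(n) = A·(-4)^n.
Try particular s_p(n) = pn + q. Substituting:
  pn + q = -4(p(n-1) + q) + 5n + 6.
Matching the n-coefficient: p = -4p + 5 ⇒ p = 1.
Matching constants: q = 4p - 4q + 6 ⇒ q = 2.
General: s(n) = A·(-4)^n + n + 2.
Apply s(0) = 4: A + 2 = 4 ⇒ A = 2.
So s(n) = 2 \left(-4\right)^{n} + n + 2.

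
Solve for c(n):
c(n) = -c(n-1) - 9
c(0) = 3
First-order linear non-homogeneous.
Homogeneous solution: c_h(n) = A·(-1)^n.
Try constant particular solution c_p = K: K = -K - 9 ⇒ K = - \frac{9}{2}.
General: c(n) = A·(-1)^n - \frac{9}{2}.
Apply c(0) = 3: A - \frac{9}{2} = 3 ⇒ A = \frac{15}{2}.
So c(n) = \frac{15 \left(-1\right)^{n}}{2} - \frac{9}{2}.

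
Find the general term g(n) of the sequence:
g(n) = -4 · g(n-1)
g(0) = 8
Pure geometric recurrence with ratio -4.
By induction g(n) = g(0) · (-4)^n = 8 \left(-4\right)^{n}.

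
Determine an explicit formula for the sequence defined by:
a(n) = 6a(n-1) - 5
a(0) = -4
First-order linear non-homogeneous.
Homogeneous solution: a_h(n) = A·(6)^n.
Try constant particular solution a_p = K: K = 6K - 5 ⇒ K = 1.
General: a(n) = A·(6)^n + 1.
Apply a(0) = -4: A + 1 = -4 ⇒ A = -5.
So a(n) = 1 - 5 \cdot 6^{n}.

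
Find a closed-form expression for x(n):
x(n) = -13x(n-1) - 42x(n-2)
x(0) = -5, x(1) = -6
Characteristic equation: x² + 13x + 42 = 0, which factors as (x - (-7))(x - (-6)) = 0.
Roots r₁ = -7, r₂ = -6 (distinct).
General solution: x(n) = A·(-7)^n + B·(-6)^n.
From x(0) = -5: A + B = -5.
From x(1) = -6: -7A - 6B = -6.
Solving: A = 36, B = -41.
So x(n) = - 41 \left(-6\right)^{n} + 36 \left(-7\right)^{n}.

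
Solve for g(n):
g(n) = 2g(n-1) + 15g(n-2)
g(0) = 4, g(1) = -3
Characteristic equation: x² - 2x - 15 = 0, which factors as (x - (-3))(x - (5)) = 0.
Roots r₁ = -3, r₂ = 5 (distinct).
General solution: g(n) = A·(-3)^n + B·(5)^n.
From g(0) = 4: A + B = 4.
From g(1) = -3: -3A + 5B = -3.
Solving: A = \frac{23}{8}, B = \frac{9}{8}.
So g(n) = \frac{23 \left(-3\right)^{n}}{8} + \frac{9 \cdot 5^{n}}{8}.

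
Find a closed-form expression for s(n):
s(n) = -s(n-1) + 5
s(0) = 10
First-order linear non-homogeneous.
Homogeneous solution: s_h(n) = A·(-1)^n.
Try constant particular solution s_p = K: K = -K + 5 ⇒ K = \frac{5}{2}.
General: s(n) = A·(-1)^n + \frac{5}{2}.
Apply s(0) = 10: A + \frac{5}{2} = 10 ⇒ A = \frac{15}{2}.
So s(n) = \frac{15 \left(-1\right)^{n}}{2} + \frac{5}{2}.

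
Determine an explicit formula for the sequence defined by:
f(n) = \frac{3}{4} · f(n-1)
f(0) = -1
Pure geometric recurrence with ratio \frac{3}{4}.
By induction f(n) = f(0) · (\frac{3}{4})^n = - \left(\frac{3}{4}\right)^{n}.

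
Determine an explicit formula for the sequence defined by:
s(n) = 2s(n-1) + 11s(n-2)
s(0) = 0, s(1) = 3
Characteristic equation: x² - 2x - 11 = 0.
Discriminant Δ = (2)² + 4·(11) = 48.
Roots r₁,₂ = (2 ± √48)/2, so r₁ = 1 + 2 \sqrt{3}, r₂ = 1 - 2 \sqrt{3}.
General solution: s(n) = A·r₁^n + B·r₂^n.
From the initial conditions, A + B = 0 and r₁A + r₂B = 3.
Since r₁ - r₂ = √48: A = (3 - (0)r₂)/√48 = \frac{\sqrt{3}}{4}, and B = 0 - A = - \frac{\sqrt{3}}{4}.
So s(n) = \left(\frac{\sqrt{3}}{4}\right)\left(1 + 2 \sqrt{3}\right)^n + \left(- \frac{\sqrt{3}}{4}\right)\left(1 - 2 \sqrt{3}\right)^n.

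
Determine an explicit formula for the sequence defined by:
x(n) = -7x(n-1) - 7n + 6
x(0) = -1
First-order linear with linear forcing.
Homogeneous solution: x_h(n) = A·(-7)^n.
Try particular x_p(n) = pn + q. Substituting:
  pn + q = -7(p(n-1) + q) - 7n + 6.
Matching the n-coefficient: p = -7p - 7 ⇒ p = - \frac{7}{8}.
Matching constants: q = 7p - 7q + 6 ⇒ q = - \frac{1}{64}.
General: x(n) = A·(-7)^n - \frac{7 n}{8} - \frac{1}{64}.
Apply x(0) = -1: A - \frac{1}{64} = -1 ⇒ A = - \frac{63}{64}.
So x(n) = - \frac{63 \left(-7\right)^{n}}{64} - \frac{7 n}{8} - \frac{1}{64}.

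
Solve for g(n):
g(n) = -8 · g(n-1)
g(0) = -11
Pure geometric recurrence with ratio -8.
By induction g(n) = g(0) · (-8)^n = - 11 \left(-8\right)^{n}.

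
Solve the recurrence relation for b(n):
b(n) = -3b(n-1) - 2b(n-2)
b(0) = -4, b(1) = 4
Characteristic equation: x² + 3x + 2 = 0, which factors as (x - (-1))(x - (-2)) = 0.
Roots r₁ = -1, r₂ = -2 (distinct).
General solution: b(n) = A·(-1)^n + B·(-2)^n.
From b(0) = -4: A + B = -4.
From b(1) = 4: -A - 2B = 4.
Solving: A = -4, B = 0.
So b(n) = - 4 \left(-1\right)^{n}.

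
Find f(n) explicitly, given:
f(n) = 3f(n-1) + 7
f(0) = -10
First-order linear non-homogeneous.
Homogeneous solution: f_h(n) = A·(3)^n.
Try constant particular solution f_p = K: K = 3K + 7 ⇒ K = - \frac{7}{2}.
General: f(n) = A·(3)^n - \frac{7}{2}.
Apply f(0) = -10: A - \frac{7}{2} = -10 ⇒ A = - \frac{13}{2}.
So f(n) = - \frac{13 \cdot 3^{n}}{2} - \frac{7}{2}.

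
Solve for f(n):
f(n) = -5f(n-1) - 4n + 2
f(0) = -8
First-order linear with linear forcing.
Homogeneous solution: f_h(n) = A·(-5)^n.
Try particular f_p(n) = pn + q. Substituting:
  pn + q = -5(p(n-1) + q) - 4n + 2.
Matching the n-coefficient: p = -5p - 4 ⇒ p = - \frac{2}{3}.
Matching constants: q = 5p - 5q + 2 ⇒ q = - \frac{2}{9}.
General: f(n) = A·(-5)^n - \frac{2 n}{3} - \frac{2}{9}.
Apply f(0) = -8: A - \frac{2}{9} = -8 ⇒ A = - \frac{70}{9}.
So f(n) = - \frac{70 \left(-5\right)^{n}}{9} - \frac{2 n}{3} - \frac{2}{9}.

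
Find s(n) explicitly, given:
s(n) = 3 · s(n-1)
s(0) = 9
Pure geometric recurrence with ratio 3.
By induction s(n) = s(0) · (3)^n = 9 \cdot 3^{n}.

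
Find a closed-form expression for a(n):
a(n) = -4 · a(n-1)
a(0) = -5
Pure geometric recurrence with ratio -4.
By induction a(n) = a(0) · (-4)^n = - 5 \left(-4\right)^{n}.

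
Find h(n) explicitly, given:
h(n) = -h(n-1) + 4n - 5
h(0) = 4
First-order linear with linear forcing.
Homogeneous solution: h_h(n) = A·(-1)^n.
Try particular h_p(n) = pn + q. Substituting:
  pn + q = -(p(n-1) + q) + 4n - 5.
Matching the n-coefficient: p = -p + 4 ⇒ p = 2.
Matching constants: q = p - q - 5 ⇒ q = - \frac{3}{2}.
General: h(n) = A·(-1)^n + 2 n - \frac{3}{2}.
Apply h(0) = 4: A - \frac{3}{2} = 4 ⇒ A = \frac{11}{2}.
So h(n) = \frac{11 \left(-1\right)^{n}}{2} + 2 n - \frac{3}{2}.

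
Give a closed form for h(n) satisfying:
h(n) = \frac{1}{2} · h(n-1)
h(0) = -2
Pure geometric recurrence with ratio \frac{1}{2}.
By induction h(n) = h(0) · (\frac{1}{2})^n = - 2 \cdot 2^{- n}.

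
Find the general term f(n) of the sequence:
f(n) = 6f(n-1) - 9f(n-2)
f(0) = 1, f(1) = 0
Characteristic equation: x² - 6x + 9 = 0, which is (x - (3))².
Repeated root r = 3.
General solution: f(n) = (A + Bn)·(3)^n.
From f(0) = 1: A = 1.
From f(1) = 0: (A + B)·(3) = 0 ⇒ B = -1.
So f(n) = \left(1 - n\right) \cdot (3)^n.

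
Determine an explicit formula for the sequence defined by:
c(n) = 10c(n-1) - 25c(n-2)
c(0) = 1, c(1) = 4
Characteristic equation: x² - 10x + 25 = 0, which is (x - (5))².
Repeated root r = 5.
General solution: c(n) = (A + Bn)·(5)^n.
From c(0) = 1: A = 1.
From c(1) = 4: (A + B)·(5) = 4 ⇒ B = - \frac{1}{5}.
So c(n) = \left(1 - \frac{n}{5}\right) \cdot (5)^n.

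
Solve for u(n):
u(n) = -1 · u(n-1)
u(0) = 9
Pure geometric recurrence with ratio -1.
By induction u(n) = u(0) · (-1)^n = 9 \left(-1\right)^{n}.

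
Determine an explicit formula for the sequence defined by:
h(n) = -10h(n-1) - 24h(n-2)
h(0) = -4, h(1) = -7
Characteristic equation: x² + 10x + 24 = 0, which factors as (x - (-4))(x - (-6)) = 0.
Roots r₁ = -4, r₂ = -6 (distinct).
General solution: h(n) = A·(-4)^n + B·(-6)^n.
From h(0) = -4: A + B = -4.
From h(1) = -7: -4A - 6B = -7.
Solving: A = - \frac{31}{2}, B = \frac{23}{2}.
So h(n) = - \frac{31 \left(-4\right)^{n}}{2} + \frac{23 \left(-6\right)^{n}}{2}.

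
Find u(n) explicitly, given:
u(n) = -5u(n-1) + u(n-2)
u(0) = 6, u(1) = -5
Characteristic equation: x² + 5x - 1 = 0.
Discriminant Δ = (-5)² + 4·(1) = 29.
Roots r₁,₂ = (-5 ± √29)/2, so r₁ = - \frac{5}{2} + \frac{\sqrt{29}}{2}, r₂ = - \frac{\sqrt{29}}{2} - \frac{5}{2}.
General solution: u(n) = A·r₁^n + B·r₂^n.
From the initial conditions, A + B = 6 and r₁A + r₂B = -5.
Since r₁ - r₂ = √29: A = (-5 - (6)r₂)/√29 = \frac{10 \sqrt{29}}{29} + 3, and B = 6 - A = 3 - \frac{10 \sqrt{29}}{29}.
So u(n) = \left(\frac{10 \sqrt{29}}{29} + 3\right)\left(- \frac{5}{2} + \frac{\sqrt{29}}{2}\right)^n + \left(3 - \frac{10 \sqrt{29}}{29}\right)\left(- \frac{\sqrt{29}}{2} - \frac{5}{2}\right)^n.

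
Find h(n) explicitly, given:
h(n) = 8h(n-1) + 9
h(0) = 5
First-order linear non-homogeneous.
Homogeneous solution: h_h(n) = A·(8)^n.
Try constant particular solution h_p = K: K = 8K + 9 ⇒ K = - \frac{9}{7}.
General: h(n) = A·(8)^n - \frac{9}{7}.
Apply h(0) = 5: A - \frac{9}{7} = 5 ⇒ A = \frac{44}{7}.
So h(n) = \frac{44 \cdot 8^{n}}{7} - \frac{9}{7}.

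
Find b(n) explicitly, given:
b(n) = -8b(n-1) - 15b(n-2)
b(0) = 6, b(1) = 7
Characteristic equation: x² + 8x + 15 = 0, which factors as (x - (-3))(x - (-5)) = 0.
Roots r₁ = -3, r₂ = -5 (distinct).
General solution: b(n) = A·(-3)^n + B·(-5)^n.
From b(0) = 6: A + B = 6.
From b(1) = 7: -3A - 5B = 7.
Solving: A = \frac{37}{2}, B = - \frac{25}{2}.
So b(n) = \frac{37 \left(-3\right)^{n}}{2} - \frac{25 \left(-5\right)^{n}}{2}.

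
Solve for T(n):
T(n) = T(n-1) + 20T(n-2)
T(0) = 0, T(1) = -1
Characteristic equation: x² - x - 20 = 0, which factors as (x - (-4))(x - (5)) = 0.
Roots r₁ = -4, r₂ = 5 (distinct).
General solution: T(n) = A·(-4)^n + B·(5)^n.
From T(0) = 0: A + B = 0.
From T(1) = -1: -4A + 5B = -1.
Solving: A = \frac{1}{9}, B = - \frac{1}{9}.
So T(n) = \frac{\left(-4\right)^{n}}{9} - \frac{5^{n}}{9}.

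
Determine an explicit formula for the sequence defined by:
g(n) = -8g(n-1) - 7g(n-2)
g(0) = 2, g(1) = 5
Characteristic equation: x² + 8x + 7 = 0, which factors as (x - (-1))(x - (-7)) = 0.
Roots r₁ = -1, r₂ = -7 (distinct).
General solution: g(n) = A·(-1)^n + B·(-7)^n.
From g(0) = 2: A + B = 2.
From g(1) = 5: -A - 7B = 5.
Solving: A = \frac{19}{6}, B = - \frac{7}{6}.
So g(n) = \frac{19 \left(-1\right)^{n}}{6} - \frac{7 \left(-7\right)^{n}}{6}.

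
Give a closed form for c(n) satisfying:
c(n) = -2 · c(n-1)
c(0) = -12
Pure geometric recurrence with ratio -2.
By induction c(n) = c(0) · (-2)^n = - 12 \left(-2\right)^{n}.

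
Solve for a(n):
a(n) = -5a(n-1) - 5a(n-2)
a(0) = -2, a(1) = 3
Characteristic equation: x² + 5x + 5 = 0.
Discriminant Δ = (-5)² + 4·(-5) = 5.
Roots r₁,₂ = (-5 ± √5)/2, so r₁ = - \frac{5}{2} + \frac{\sqrt{5}}{2}, r₂ = - \frac{5}{2} - \frac{\sqrt{5}}{2}.
General solution: a(n) = A·r₁^n + B·r₂^n.
From the initial conditions, A + B = -2 and r₁A + r₂B = 3.
Since r₁ - r₂ = √5: A = (3 - (-2)r₂)/√5 = -1 - \frac{2 \sqrt{5}}{5}, and B = -2 - A = -1 + \frac{2 \sqrt{5}}{5}.
So a(n) = \left(-1 - \frac{2 \sqrt{5}}{5}\right)\left(- \frac{5}{2} + \frac{\sqrt{5}}{2}\right)^n + \left(-1 + \frac{2 \sqrt{5}}{5}\right)\left(- \frac{5}{2} - \frac{\sqrt{5}}{2}\right)^n.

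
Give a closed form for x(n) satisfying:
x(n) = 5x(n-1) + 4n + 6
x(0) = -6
First-order linear with linear forcing.
Homogeneous solution: x_h(n) = A·(5)^n.
Try particular x_p(n) = pn + q. Substituting:
  pn + q = 5(p(n-1) + q) + 4n + 6.
Matching the n-coefficient: p = 5p + 4 ⇒ p = -1.
Matching constants: q = -5p + 5q + 6 ⇒ q = - \frac{11}{4}.
General: x(n) = A·(5)^n - n - \frac{11}{4}.
Apply x(0) = -6: A - \frac{11}{4} = -6 ⇒ A = - \frac{13}{4}.
So x(n) = - \frac{13 \cdot 5^{n}}{4} - n - \frac{11}{4}.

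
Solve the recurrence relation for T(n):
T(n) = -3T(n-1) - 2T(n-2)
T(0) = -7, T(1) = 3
Characteristic equation: x² + 3x + 2 = 0, which factors as (x - (-1))(x - (-2)) = 0.
Roots r₁ = -1, r₂ = -2 (distinct).
General solution: T(n) = A·(-1)^n + B·(-2)^n.
From T(0) = -7: A + B = -7.
From T(1) = 3: -A - 2B = 3.
Solving: A = -11, B = 4.
So T(n) = - 11 \left(-1\right)^{n} + 4 \left(-2\right)^{n}.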